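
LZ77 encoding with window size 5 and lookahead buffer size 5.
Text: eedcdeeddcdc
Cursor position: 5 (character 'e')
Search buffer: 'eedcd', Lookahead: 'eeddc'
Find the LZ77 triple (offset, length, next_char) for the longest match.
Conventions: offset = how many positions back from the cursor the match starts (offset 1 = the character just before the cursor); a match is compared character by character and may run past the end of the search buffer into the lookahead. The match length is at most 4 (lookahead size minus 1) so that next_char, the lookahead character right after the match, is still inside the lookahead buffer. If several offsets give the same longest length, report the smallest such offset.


Try each offset into the search buffer:
  offset=1 (pos 4, char 'd'): match length 0
  offset=2 (pos 3, char 'c'): match length 0
  offset=3 (pos 2, char 'd'): match length 0
  offset=4 (pos 1, char 'e'): match length 1
  offset=5 (pos 0, char 'e'): match length 3
Longest match has length 3 at offset 5.
next_char = character at position 5 + 3 = 8 -> 'd'

Best match: offset=5, length=3 (matching 'eed' starting at position 0)
LZ77 triple: (5, 3, 'd')


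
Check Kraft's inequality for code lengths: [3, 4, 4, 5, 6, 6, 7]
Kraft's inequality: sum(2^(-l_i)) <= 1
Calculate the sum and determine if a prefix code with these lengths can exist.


Sum = 2^(-3) + 2^(-4) + 2^(-4) + 2^(-5) + 2^(-6) + 2^(-6) + 2^(-7)
    = 0.125 + 0.0625 + 0.0625 + 0.03125 + 0.015625 + 0.015625 + 0.0078125
    = 41/128 = 0.3203125
Since 0.3203125 <= 1, Kraft's inequality IS satisfied.
A prefix code with these lengths CAN exist.

Kraft sum = 0.3203125. Satisfied.


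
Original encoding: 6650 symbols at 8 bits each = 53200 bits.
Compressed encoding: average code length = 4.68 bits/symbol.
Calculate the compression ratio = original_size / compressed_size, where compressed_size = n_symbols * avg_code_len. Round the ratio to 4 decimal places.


original_size = n_symbols * orig_bits = 6650 * 8 = 53200 bits
compressed_size = n_symbols * avg_code_len = 6650 * 4.68 = 31122.0 bits
ratio = original_size / compressed_size = 53200 / 31122.0 = 1.7094

Compression ratio = 1.7094


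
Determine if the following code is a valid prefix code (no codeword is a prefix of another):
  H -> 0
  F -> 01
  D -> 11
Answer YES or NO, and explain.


Checking each pair (does one codeword prefix another?):
  H='0' vs F='01': prefix -- VIOLATION

NO -- this is NOT a valid prefix code. H (0) is a prefix of F (01).


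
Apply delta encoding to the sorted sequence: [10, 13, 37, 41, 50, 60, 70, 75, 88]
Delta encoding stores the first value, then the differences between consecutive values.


First value: 10
Deltas:
  13 - 10 = 3
  37 - 13 = 24
  41 - 37 = 4
  50 - 41 = 9
  60 - 50 = 10
  70 - 60 = 10
  75 - 70 = 5
  88 - 75 = 13


Delta encoded: [10, 3, 24, 4, 9, 10, 10, 5, 13]


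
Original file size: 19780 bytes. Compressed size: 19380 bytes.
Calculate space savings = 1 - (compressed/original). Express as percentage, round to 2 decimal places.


ratio = compressed/original = 19380/19780 = 0.979778
savings = 1 - ratio = 1 - 0.979778 = 0.020222
as a percentage: 0.020222 * 100 = 2.02%

Space savings = 1 - 19380/19780 = 2.02%


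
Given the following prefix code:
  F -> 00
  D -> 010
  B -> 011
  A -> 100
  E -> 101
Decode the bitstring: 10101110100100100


Decoding step by step:
Bits 101 -> E
Bits 011 -> B
Bits 101 -> E
Bits 00 -> F
Bits 100 -> A
Bits 100 -> A


Decoded message: EBEFAA


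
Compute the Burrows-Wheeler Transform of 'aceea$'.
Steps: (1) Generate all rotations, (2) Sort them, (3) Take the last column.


Rotations (sorted):
  0: $aceea -> last char: a
  1: a$acee -> last char: e
  2: aceea$ -> last char: $
  3: ceea$a -> last char: a
  4: ea$ace -> last char: e
  5: eea$ac -> last char: c


BWT = ae$aec


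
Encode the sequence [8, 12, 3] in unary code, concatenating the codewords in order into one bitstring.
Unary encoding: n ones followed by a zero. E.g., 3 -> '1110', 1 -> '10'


Encode each number as n ones followed by a terminating 0:
  8 -> 111111110 (9 bits)
  12 -> 1111111111110 (13 bits)
  3 -> 1110 (4 bits)
Total length = 9 + 13 + 4 = 26 bits.

Unary([8, 12, 3]) = 11111111011111111111101110 (26 bits)


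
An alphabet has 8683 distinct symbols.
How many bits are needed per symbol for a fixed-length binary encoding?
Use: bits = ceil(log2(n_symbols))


log2(8683) = 13.084
Bracket: 2^13 = 8192 < 8683 <= 2^14 = 16384
So ceil(log2(8683)) = 14

bits = ceil(log2(8683)) = ceil(13.084) = 14 bits


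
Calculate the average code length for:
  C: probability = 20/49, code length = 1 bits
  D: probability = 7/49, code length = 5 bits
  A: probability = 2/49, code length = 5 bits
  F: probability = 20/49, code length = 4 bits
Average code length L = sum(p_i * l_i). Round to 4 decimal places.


Weighted contributions p_i * l_i:
  C: (20/49) * 1 = 20/49
  D: (7/49) * 5 = 35/49
  A: (2/49) * 5 = 10/49
  F: (20/49) * 4 = 80/49
Sum = (20 + 35 + 10 + 80)/49 = 145/49

L = 145/49 = 2.9592 bits/symbol


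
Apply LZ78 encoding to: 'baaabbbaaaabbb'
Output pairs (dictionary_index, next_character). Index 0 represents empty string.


LZ78 encoding steps:
Dictionary: {0: ''}
Step 1: w='' (idx 0), next='b' -> output (0, 'b'), add 'b' as idx 1
Step 2: w='' (idx 0), next='a' -> output (0, 'a'), add 'a' as idx 2
Step 3: w='a' (idx 2), next='a' -> output (2, 'a'), add 'aa' as idx 3
Step 4: w='b' (idx 1), next='b' -> output (1, 'b'), add 'bb' as idx 4
Step 5: w='b' (idx 1), next='a' -> output (1, 'a'), add 'ba' as idx 5
Step 6: w='aa' (idx 3), next='a' -> output (3, 'a'), add 'aaa' as idx 6
Step 7: w='bb' (idx 4), next='b' -> output (4, 'b'), add 'bbb' as idx 7


Encoded: [(0, 'b'), (0, 'a'), (2, 'a'), (1, 'b'), (1, 'a'), (3, 'a'), (4, 'b')]


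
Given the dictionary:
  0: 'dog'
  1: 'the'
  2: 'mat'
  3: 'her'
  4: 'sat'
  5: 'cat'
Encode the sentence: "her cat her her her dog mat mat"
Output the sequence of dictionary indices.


Look up each word in the dictionary:
  'her' -> 3
  'cat' -> 5
  'her' -> 3
  'her' -> 3
  'her' -> 3
  'dog' -> 0
  'mat' -> 2
  'mat' -> 2

Encoded: [3, 5, 3, 3, 3, 0, 2, 2]


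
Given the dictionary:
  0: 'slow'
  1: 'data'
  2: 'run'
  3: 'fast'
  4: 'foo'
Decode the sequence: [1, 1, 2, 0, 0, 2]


Look up each index in the dictionary:
  1 -> 'data'
  1 -> 'data'
  2 -> 'run'
  0 -> 'slow'
  0 -> 'slow'
  2 -> 'run'

Decoded: "data data run slow slow run"


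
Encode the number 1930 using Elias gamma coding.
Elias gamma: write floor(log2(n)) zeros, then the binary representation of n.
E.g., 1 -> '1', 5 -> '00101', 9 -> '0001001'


num_bits = floor(log2(1930)) + 1 = 11
leading_zeros = num_bits - 1 = 10
binary(1930) = 11110001010

Elias gamma(1930) = '0000000000' + '11110001010' = 000000000011110001010 (21 bits)


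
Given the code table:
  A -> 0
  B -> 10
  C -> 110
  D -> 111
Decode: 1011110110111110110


Decoding:
10 -> B
111 -> D
10 -> B
110 -> C
111 -> D
110 -> C
110 -> C


Result: BDBCDCC


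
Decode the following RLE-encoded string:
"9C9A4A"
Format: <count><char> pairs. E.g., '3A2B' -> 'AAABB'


Expanding each <count><char> pair:
  9C -> 'CCCCCCCCC'
  9A -> 'AAAAAAAAA'
  4A -> 'AAAA'

Decoded = CCCCCCCCCAAAAAAAAAAAAA


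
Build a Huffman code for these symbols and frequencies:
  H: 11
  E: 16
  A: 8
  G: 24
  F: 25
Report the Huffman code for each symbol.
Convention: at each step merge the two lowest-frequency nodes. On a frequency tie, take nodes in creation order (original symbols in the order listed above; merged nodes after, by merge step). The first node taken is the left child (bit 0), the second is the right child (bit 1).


Huffman tree construction:
Step 1: Merge A(8) + H(11) = 19
Step 2: Merge E(16) + (A+H)(19) = 35
Step 3: Merge G(24) + F(25) = 49
Step 4: Merge (E+(A+H))(35) + (G+F)(49) = 84
Read each symbol's code off the tree from the root (left child = 0, right child = 1).

Codes:
  H: 011 (length 3)
  E: 00 (length 2)
  A: 010 (length 3)
  G: 10 (length 2)
  F: 11 (length 2)
Average code length: 187/84 = 2.2262 bits/symbol


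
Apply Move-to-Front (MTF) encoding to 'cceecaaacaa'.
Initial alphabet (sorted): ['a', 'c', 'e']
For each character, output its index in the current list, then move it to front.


MTF encoding:
'c': index 1 in ['a', 'c', 'e'] -> ['c', 'a', 'e']
'c': index 0 in ['c', 'a', 'e'] -> ['c', 'a', 'e']
'e': index 2 in ['c', 'a', 'e'] -> ['e', 'c', 'a']
'e': index 0 in ['e', 'c', 'a'] -> ['e', 'c', 'a']
'c': index 1 in ['e', 'c', 'a'] -> ['c', 'e', 'a']
'a': index 2 in ['c', 'e', 'a'] -> ['a', 'c', 'e']
'a': index 0 in ['a', 'c', 'e'] -> ['a', 'c', 'e']
'a': index 0 in ['a', 'c', 'e'] -> ['a', 'c', 'e']
'c': index 1 in ['a', 'c', 'e'] -> ['c', 'a', 'e']
'a': index 1 in ['c', 'a', 'e'] -> ['a', 'c', 'e']
'a': index 0 in ['a', 'c', 'e'] -> ['a', 'c', 'e']


Output: [1, 0, 2, 0, 1, 2, 0, 0, 1, 1, 0]


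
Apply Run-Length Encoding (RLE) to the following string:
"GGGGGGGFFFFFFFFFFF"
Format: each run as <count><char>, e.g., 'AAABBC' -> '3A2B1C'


Scanning runs left to right:
  i=0: run of 'G' x 7 -> '7G'
  i=7: run of 'F' x 11 -> '11F'

RLE = 7G11F


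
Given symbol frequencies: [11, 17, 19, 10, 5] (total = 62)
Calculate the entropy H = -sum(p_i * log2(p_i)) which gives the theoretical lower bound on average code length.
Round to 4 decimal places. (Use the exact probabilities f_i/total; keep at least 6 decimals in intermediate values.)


Per-symbol terms -p_i * log2(p_i) with p_i = f_i/62:
  p = 11/62 = 0.177419: log2(p) = -2.494765, -p*log2(p) = 0.442620
  p = 17/62 = 0.274194: log2(p) = -1.866733, -p*log2(p) = 0.511846
  p = 19/62 = 0.306452: log2(p) = -1.706269, -p*log2(p) = 0.522889
  p = 10/62 = 0.161290: log2(p) = -2.632268, -p*log2(p) = 0.424559
  p = 5/62 = 0.080645: log2(p) = -3.632268, -p*log2(p) = 0.292925
H = 0.442620 + 0.511846 + 0.522889 + 0.424559 + 0.292925 = 2.194839

H = 2.1948 bits/symbol


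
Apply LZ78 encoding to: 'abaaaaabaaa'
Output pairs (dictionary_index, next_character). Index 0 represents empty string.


LZ78 encoding steps:
Dictionary: {0: ''}
Step 1: w='' (idx 0), next='a' -> output (0, 'a'), add 'a' as idx 1
Step 2: w='' (idx 0), next='b' -> output (0, 'b'), add 'b' as idx 2
Step 3: w='a' (idx 1), next='a' -> output (1, 'a'), add 'aa' as idx 3
Step 4: w='aa' (idx 3), next='a' -> output (3, 'a'), add 'aaa' as idx 4
Step 5: w='b' (idx 2), next='a' -> output (2, 'a'), add 'ba' as idx 5
Step 6: w='aa' (idx 3), end of input -> output (3, '')


Encoded: [(0, 'a'), (0, 'b'), (1, 'a'), (3, 'a'), (2, 'a'), (3, '')]


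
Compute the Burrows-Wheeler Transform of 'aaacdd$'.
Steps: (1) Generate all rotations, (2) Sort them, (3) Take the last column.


Rotations (sorted):
  0: $aaacdd -> last char: d
  1: aaacdd$ -> last char: $
  2: aacdd$a -> last char: a
  3: acdd$aa -> last char: a
  4: cdd$aaa -> last char: a
  5: d$aaacd -> last char: d
  6: dd$aaac -> last char: c


BWT = d$aaadc


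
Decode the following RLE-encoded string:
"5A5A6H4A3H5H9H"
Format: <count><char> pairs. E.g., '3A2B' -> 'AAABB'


Expanding each <count><char> pair:
  5A -> 'AAAAA'
  5A -> 'AAAAA'
  6H -> 'HHHHHH'
  4A -> 'AAAA'
  3H -> 'HHH'
  5H -> 'HHHHH'
  9H -> 'HHHHHHHHH'

Decoded = AAAAAAAAAAHHHHHHAAAAHHHHHHHHHHHHHHHHH


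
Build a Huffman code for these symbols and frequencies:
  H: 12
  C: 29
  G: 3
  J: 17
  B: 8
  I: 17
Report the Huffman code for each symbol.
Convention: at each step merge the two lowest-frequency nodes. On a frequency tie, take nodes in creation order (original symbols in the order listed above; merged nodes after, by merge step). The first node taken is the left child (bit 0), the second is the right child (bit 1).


Huffman tree construction:
Step 1: Merge G(3) + B(8) = 11
Step 2: Merge (G+B)(11) + H(12) = 23
Step 3: Merge J(17) + I(17) = 34
Step 4: Merge ((G+B)+H)(23) + C(29) = 52
Step 5: Merge (J+I)(34) + (((G+B)+H)+C)(52) = 86
Read each symbol's code off the tree from the root (left child = 0, right child = 1).

Codes:
  H: 101 (length 3)
  C: 11 (length 2)
  G: 1000 (length 4)
  J: 00 (length 2)
  B: 1001 (length 4)
  I: 01 (length 2)
Average code length: 206/86 = 2.3953 bits/symbol


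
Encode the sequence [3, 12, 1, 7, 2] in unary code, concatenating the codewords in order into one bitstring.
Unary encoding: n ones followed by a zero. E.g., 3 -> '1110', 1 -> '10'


Encode each number as n ones followed by a terminating 0:
  3 -> 1110 (4 bits)
  12 -> 1111111111110 (13 bits)
  1 -> 10 (2 bits)
  7 -> 11111110 (8 bits)
  2 -> 110 (3 bits)
Total length = 4 + 13 + 2 + 8 + 3 = 30 bits.

Unary([3, 12, 1, 7, 2]) = 111011111111111101011111110110 (30 bits)


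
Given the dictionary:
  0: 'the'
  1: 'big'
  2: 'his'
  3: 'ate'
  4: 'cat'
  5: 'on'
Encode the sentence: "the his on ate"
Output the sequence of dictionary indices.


Look up each word in the dictionary:
  'the' -> 0
  'his' -> 2
  'on' -> 5
  'ate' -> 3

Encoded: [0, 2, 5, 3]


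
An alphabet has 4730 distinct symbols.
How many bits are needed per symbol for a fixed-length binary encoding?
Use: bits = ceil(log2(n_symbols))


log2(4730) = 12.2076
Bracket: 2^12 = 4096 < 4730 <= 2^13 = 8192
So ceil(log2(4730)) = 13

bits = ceil(log2(4730)) = ceil(12.2076) = 13 bits


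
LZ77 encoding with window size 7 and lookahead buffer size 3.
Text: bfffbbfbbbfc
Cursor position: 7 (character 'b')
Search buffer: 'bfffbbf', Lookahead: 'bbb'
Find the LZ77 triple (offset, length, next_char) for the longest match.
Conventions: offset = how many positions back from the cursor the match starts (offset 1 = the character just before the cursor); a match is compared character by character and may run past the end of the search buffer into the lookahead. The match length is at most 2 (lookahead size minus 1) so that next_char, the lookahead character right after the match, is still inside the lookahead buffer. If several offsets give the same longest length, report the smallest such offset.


Try each offset into the search buffer:
  offset=1 (pos 6, char 'f'): match length 0
  offset=2 (pos 5, char 'b'): match length 1
  offset=3 (pos 4, char 'b'): match length 2
  offset=4 (pos 3, char 'f'): match length 0
  offset=5 (pos 2, char 'f'): match length 0
  offset=6 (pos 1, char 'f'): match length 0
  offset=7 (pos 0, char 'b'): match length 1
Longest match has length 2 at offset 3.
next_char = character at position 7 + 2 = 9 -> 'b'

Best match: offset=3, length=2 (matching 'bb' starting at position 4)
LZ77 triple: (3, 2, 'b')


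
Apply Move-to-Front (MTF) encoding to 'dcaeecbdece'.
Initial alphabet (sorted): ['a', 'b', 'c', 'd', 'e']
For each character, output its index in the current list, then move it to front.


MTF encoding:
'd': index 3 in ['a', 'b', 'c', 'd', 'e'] -> ['d', 'a', 'b', 'c', 'e']
'c': index 3 in ['d', 'a', 'b', 'c', 'e'] -> ['c', 'd', 'a', 'b', 'e']
'a': index 2 in ['c', 'd', 'a', 'b', 'e'] -> ['a', 'c', 'd', 'b', 'e']
'e': index 4 in ['a', 'c', 'd', 'b', 'e'] -> ['e', 'a', 'c', 'd', 'b']
'e': index 0 in ['e', 'a', 'c', 'd', 'b'] -> ['e', 'a', 'c', 'd', 'b']
'c': index 2 in ['e', 'a', 'c', 'd', 'b'] -> ['c', 'e', 'a', 'd', 'b']
'b': index 4 in ['c', 'e', 'a', 'd', 'b'] -> ['b', 'c', 'e', 'a', 'd']
'd': index 4 in ['b', 'c', 'e', 'a', 'd'] -> ['d', 'b', 'c', 'e', 'a']
'e': index 3 in ['d', 'b', 'c', 'e', 'a'] -> ['e', 'd', 'b', 'c', 'a']
'c': index 3 in ['e', 'd', 'b', 'c', 'a'] -> ['c', 'e', 'd', 'b', 'a']
'e': index 1 in ['c', 'e', 'd', 'b', 'a'] -> ['e', 'c', 'd', 'b', 'a']


Output: [3, 3, 2, 4, 0, 2, 4, 4, 3, 3, 1]


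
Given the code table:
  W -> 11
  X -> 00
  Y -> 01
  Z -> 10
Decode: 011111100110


Decoding:
01 -> Y
11 -> W
11 -> W
10 -> Z
01 -> Y
10 -> Z


Result: YWWZYZ


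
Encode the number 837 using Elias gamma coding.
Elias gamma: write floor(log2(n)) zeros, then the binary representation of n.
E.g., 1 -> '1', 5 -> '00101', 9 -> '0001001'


num_bits = floor(log2(837)) + 1 = 10
leading_zeros = num_bits - 1 = 9
binary(837) = 1101000101

Elias gamma(837) = '000000000' + '1101000101' = 0000000001101000101 (19 bits)


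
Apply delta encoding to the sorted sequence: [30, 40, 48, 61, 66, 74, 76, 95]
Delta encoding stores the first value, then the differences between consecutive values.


First value: 30
Deltas:
  40 - 30 = 10
  48 - 40 = 8
  61 - 48 = 13
  66 - 61 = 5
  74 - 66 = 8
  76 - 74 = 2
  95 - 76 = 19


Delta encoded: [30, 10, 8, 13, 5, 8, 2, 19]


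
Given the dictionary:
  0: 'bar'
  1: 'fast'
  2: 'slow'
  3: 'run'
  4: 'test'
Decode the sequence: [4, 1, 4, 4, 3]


Look up each index in the dictionary:
  4 -> 'test'
  1 -> 'fast'
  4 -> 'test'
  4 -> 'test'
  3 -> 'run'

Decoded: "test fast test test run"


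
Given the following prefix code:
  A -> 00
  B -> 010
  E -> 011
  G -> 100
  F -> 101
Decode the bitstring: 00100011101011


Decoding step by step:
Bits 00 -> A
Bits 100 -> G
Bits 011 -> E
Bits 101 -> F
Bits 011 -> E


Decoded message: AGEFE


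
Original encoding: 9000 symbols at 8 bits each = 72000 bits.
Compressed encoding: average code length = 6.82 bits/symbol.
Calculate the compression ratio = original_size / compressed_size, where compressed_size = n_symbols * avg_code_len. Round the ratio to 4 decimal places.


original_size = n_symbols * orig_bits = 9000 * 8 = 72000 bits
compressed_size = n_symbols * avg_code_len = 9000 * 6.82 = 61380.0 bits
ratio = original_size / compressed_size = 72000 / 61380.0 = 1.173

Compression ratio = 1.173


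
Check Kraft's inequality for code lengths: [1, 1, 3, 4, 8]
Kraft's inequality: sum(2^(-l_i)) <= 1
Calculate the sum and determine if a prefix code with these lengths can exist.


Sum = 2^(-1) + 2^(-1) + 2^(-3) + 2^(-4) + 2^(-8)
    = 0.5 + 0.5 + 0.125 + 0.0625 + 0.00390625
    = 305/256 = 1.19140625
Since 1.19140625 > 1, Kraft's inequality is NOT satisfied.
A prefix code with these lengths CANNOT exist.

Kraft sum = 1.19140625. Not satisfied.


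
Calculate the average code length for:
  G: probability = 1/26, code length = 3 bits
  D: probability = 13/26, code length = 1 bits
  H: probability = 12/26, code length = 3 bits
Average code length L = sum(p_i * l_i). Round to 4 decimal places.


Weighted contributions p_i * l_i:
  G: (1/26) * 3 = 3/26
  D: (13/26) * 1 = 13/26
  H: (12/26) * 3 = 36/26
Sum = (3 + 13 + 36)/26 = 52/26

L = 52/26 = 2.0000 bits/symbol


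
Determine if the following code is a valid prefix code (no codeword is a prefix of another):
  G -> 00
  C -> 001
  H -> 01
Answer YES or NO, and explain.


Checking each pair (does one codeword prefix another?):
  G='00' vs C='001': prefix -- VIOLATION

NO -- this is NOT a valid prefix code. G (00) is a prefix of C (001).


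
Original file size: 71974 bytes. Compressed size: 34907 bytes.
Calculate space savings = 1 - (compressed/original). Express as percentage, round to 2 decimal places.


ratio = compressed/original = 34907/71974 = 0.484995
savings = 1 - ratio = 1 - 0.484995 = 0.515005
as a percentage: 0.515005 * 100 = 51.5%

Space savings = 1 - 34907/71974 = 51.5%


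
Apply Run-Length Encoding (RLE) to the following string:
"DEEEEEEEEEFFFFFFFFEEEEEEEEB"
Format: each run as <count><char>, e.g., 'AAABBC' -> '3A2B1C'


Scanning runs left to right:
  i=0: run of 'D' x 1 -> '1D'
  i=1: run of 'E' x 9 -> '9E'
  i=10: run of 'F' x 8 -> '8F'
  i=18: run of 'E' x 8 -> '8E'
  i=26: run of 'B' x 1 -> '1B'

RLE = 1D9E8F8E1B


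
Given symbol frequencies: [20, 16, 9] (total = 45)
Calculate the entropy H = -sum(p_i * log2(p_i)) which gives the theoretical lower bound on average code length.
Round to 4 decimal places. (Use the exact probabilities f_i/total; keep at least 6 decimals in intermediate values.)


Per-symbol terms -p_i * log2(p_i) with p_i = f_i/45:
  p = 20/45 = 0.444444: log2(p) = -1.169925, -p*log2(p) = 0.519967
  p = 16/45 = 0.355556: log2(p) = -1.491853, -p*log2(p) = 0.530437
  p = 9/45 = 0.200000: log2(p) = -2.321928, -p*log2(p) = 0.464386
H = 0.519967 + 0.530437 + 0.464386 = 1.514790

H = 1.5148 bits/symbol


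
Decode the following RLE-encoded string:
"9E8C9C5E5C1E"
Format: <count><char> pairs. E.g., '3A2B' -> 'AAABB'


Expanding each <count><char> pair:
  9E -> 'EEEEEEEEE'
  8C -> 'CCCCCCCC'
  9C -> 'CCCCCCCCC'
  5E -> 'EEEEE'
  5C -> 'CCCCC'
  1E -> 'E'

Decoded = EEEEEEEEECCCCCCCCCCCCCCCCCEEEEECCCCCE


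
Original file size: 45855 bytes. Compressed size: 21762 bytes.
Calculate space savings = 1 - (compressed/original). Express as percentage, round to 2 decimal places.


ratio = compressed/original = 21762/45855 = 0.474583
savings = 1 - ratio = 1 - 0.474583 = 0.525417
as a percentage: 0.525417 * 100 = 52.54%

Space savings = 1 - 21762/45855 = 52.54%


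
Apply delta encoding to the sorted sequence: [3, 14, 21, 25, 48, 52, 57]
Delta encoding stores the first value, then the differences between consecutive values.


First value: 3
Deltas:
  14 - 3 = 11
  21 - 14 = 7
  25 - 21 = 4
  48 - 25 = 23
  52 - 48 = 4
  57 - 52 = 5


Delta encoded: [3, 11, 7, 4, 23, 4, 5]


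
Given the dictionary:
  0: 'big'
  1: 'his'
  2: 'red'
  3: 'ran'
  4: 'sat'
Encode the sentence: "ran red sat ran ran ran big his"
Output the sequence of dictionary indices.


Look up each word in the dictionary:
  'ran' -> 3
  'red' -> 2
  'sat' -> 4
  'ran' -> 3
  'ran' -> 3
  'ran' -> 3
  'big' -> 0
  'his' -> 1

Encoded: [3, 2, 4, 3, 3, 3, 0, 1]


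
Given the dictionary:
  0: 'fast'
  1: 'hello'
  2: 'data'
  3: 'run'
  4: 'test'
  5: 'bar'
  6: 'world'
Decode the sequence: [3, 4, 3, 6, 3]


Look up each index in the dictionary:
  3 -> 'run'
  4 -> 'test'
  3 -> 'run'
  6 -> 'world'
  3 -> 'run'

Decoded: "run test run world run"


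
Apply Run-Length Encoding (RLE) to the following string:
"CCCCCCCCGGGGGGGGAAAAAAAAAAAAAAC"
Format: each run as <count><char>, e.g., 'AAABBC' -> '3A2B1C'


Scanning runs left to right:
  i=0: run of 'C' x 8 -> '8C'
  i=8: run of 'G' x 8 -> '8G'
  i=16: run of 'A' x 14 -> '14A'
  i=30: run of 'C' x 1 -> '1C'

RLE = 8C8G14A1C


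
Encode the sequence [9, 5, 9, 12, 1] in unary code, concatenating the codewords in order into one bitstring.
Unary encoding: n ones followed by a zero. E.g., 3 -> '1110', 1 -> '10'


Encode each number as n ones followed by a terminating 0:
  9 -> 1111111110 (10 bits)
  5 -> 111110 (6 bits)
  9 -> 1111111110 (10 bits)
  12 -> 1111111111110 (13 bits)
  1 -> 10 (2 bits)
Total length = 10 + 6 + 10 + 13 + 2 = 41 bits.

Unary([9, 5, 9, 12, 1]) = 11111111101111101111111110111111111111010 (41 bits)


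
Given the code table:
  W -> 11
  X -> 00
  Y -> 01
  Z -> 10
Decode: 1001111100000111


Decoding:
10 -> Z
01 -> Y
11 -> W
11 -> W
00 -> X
00 -> X
01 -> Y
11 -> W


Result: ZYWWXXYW


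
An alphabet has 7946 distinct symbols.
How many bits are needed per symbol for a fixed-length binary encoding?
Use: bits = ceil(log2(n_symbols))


log2(7946) = 12.956
Bracket: 2^12 = 4096 < 7946 <= 2^13 = 8192
So ceil(log2(7946)) = 13

bits = ceil(log2(7946)) = ceil(12.956) = 13 bits


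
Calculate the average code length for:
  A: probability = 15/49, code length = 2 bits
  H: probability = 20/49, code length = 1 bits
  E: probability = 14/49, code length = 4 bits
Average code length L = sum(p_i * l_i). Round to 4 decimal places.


Weighted contributions p_i * l_i:
  A: (15/49) * 2 = 30/49
  H: (20/49) * 1 = 20/49
  E: (14/49) * 4 = 56/49
Sum = (30 + 20 + 56)/49 = 106/49

L = 106/49 = 2.1633 bits/symbol


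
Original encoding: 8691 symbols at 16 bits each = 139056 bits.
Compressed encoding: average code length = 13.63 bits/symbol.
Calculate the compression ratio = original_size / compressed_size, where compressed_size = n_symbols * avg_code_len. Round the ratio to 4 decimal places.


original_size = n_symbols * orig_bits = 8691 * 16 = 139056 bits
compressed_size = n_symbols * avg_code_len = 8691 * 13.63 = 118458.33 bits
ratio = original_size / compressed_size = 139056 / 118458.33 = 1.1739

Compression ratio = 1.1739


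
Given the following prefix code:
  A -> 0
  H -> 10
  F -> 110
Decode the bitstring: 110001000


Decoding step by step:
Bits 110 -> F
Bits 0 -> A
Bits 0 -> A
Bits 10 -> H
Bits 0 -> A
Bits 0 -> A


Decoded message: FAAHAA


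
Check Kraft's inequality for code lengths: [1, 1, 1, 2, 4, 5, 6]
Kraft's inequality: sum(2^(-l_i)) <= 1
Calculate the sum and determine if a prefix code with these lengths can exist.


Sum = 2^(-1) + 2^(-1) + 2^(-1) + 2^(-2) + 2^(-4) + 2^(-5) + 2^(-6)
    = 0.5 + 0.5 + 0.5 + 0.25 + 0.0625 + 0.03125 + 0.015625
    = 119/64 = 1.859375
Since 1.859375 > 1, Kraft's inequality is NOT satisfied.
A prefix code with these lengths CANNOT exist.

Kraft sum = 1.859375. Not satisfied.


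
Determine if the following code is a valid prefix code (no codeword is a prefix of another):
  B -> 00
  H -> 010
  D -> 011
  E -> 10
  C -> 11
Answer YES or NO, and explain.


Checking each pair (does one codeword prefix another?):
  B='00' vs H='010': no prefix
  B='00' vs D='011': no prefix
  B='00' vs E='10': no prefix
  B='00' vs C='11': no prefix
  H='010' vs B='00': no prefix
  H='010' vs D='011': no prefix
  H='010' vs E='10': no prefix
  H='010' vs C='11': no prefix
  D='011' vs B='00': no prefix
  D='011' vs H='010': no prefix
  D='011' vs E='10': no prefix
  D='011' vs C='11': no prefix
  E='10' vs B='00': no prefix
  E='10' vs H='010': no prefix
  E='10' vs D='011': no prefix
  E='10' vs C='11': no prefix
  C='11' vs B='00': no prefix
  C='11' vs H='010': no prefix
  C='11' vs D='011': no prefix
  C='11' vs E='10': no prefix
No violation found over all pairs.

YES -- this is a valid prefix code. No codeword is a prefix of any other codeword.


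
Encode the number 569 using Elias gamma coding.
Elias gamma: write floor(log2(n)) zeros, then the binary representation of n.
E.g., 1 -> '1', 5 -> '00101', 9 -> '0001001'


num_bits = floor(log2(569)) + 1 = 10
leading_zeros = num_bits - 1 = 9
binary(569) = 1000111001

Elias gamma(569) = '000000000' + '1000111001' = 0000000001000111001 (19 bits)


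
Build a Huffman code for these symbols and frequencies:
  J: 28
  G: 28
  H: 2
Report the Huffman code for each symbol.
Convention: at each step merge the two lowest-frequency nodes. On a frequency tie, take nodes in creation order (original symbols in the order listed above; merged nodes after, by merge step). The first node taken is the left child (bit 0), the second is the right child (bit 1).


Huffman tree construction:
Step 1: Merge H(2) + J(28) = 30
Step 2: Merge G(28) + (H+J)(30) = 58
Read each symbol's code off the tree from the root (left child = 0, right child = 1).

Codes:
  J: 11 (length 2)
  G: 0 (length 1)
  H: 10 (length 2)
Average code length: 88/58 = 1.5172 bits/symbol


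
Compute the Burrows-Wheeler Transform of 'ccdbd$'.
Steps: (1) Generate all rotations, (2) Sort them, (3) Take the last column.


Rotations (sorted):
  0: $ccdbd -> last char: d
  1: bd$ccd -> last char: d
  2: ccdbd$ -> last char: $
  3: cdbd$c -> last char: c
  4: d$ccdb -> last char: b
  5: dbd$cc -> last char: c


BWT = dd$cbc


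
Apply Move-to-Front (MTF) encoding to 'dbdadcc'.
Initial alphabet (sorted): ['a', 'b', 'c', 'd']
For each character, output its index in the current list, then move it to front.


MTF encoding:
'd': index 3 in ['a', 'b', 'c', 'd'] -> ['d', 'a', 'b', 'c']
'b': index 2 in ['d', 'a', 'b', 'c'] -> ['b', 'd', 'a', 'c']
'd': index 1 in ['b', 'd', 'a', 'c'] -> ['d', 'b', 'a', 'c']
'a': index 2 in ['d', 'b', 'a', 'c'] -> ['a', 'd', 'b', 'c']
'd': index 1 in ['a', 'd', 'b', 'c'] -> ['d', 'a', 'b', 'c']
'c': index 3 in ['d', 'a', 'b', 'c'] -> ['c', 'd', 'a', 'b']
'c': index 0 in ['c', 'd', 'a', 'b'] -> ['c', 'd', 'a', 'b']


Output: [3, 2, 1, 2, 1, 3, 0]


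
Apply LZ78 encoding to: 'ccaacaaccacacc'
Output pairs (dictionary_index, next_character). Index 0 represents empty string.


LZ78 encoding steps:
Dictionary: {0: ''}
Step 1: w='' (idx 0), next='c' -> output (0, 'c'), add 'c' as idx 1
Step 2: w='c' (idx 1), next='a' -> output (1, 'a'), add 'ca' as idx 2
Step 3: w='' (idx 0), next='a' -> output (0, 'a'), add 'a' as idx 3
Step 4: w='ca' (idx 2), next='a' -> output (2, 'a'), add 'caa' as idx 4
Step 5: w='c' (idx 1), next='c' -> output (1, 'c'), add 'cc' as idx 5
Step 6: w='a' (idx 3), next='c' -> output (3, 'c'), add 'ac' as idx 6
Step 7: w='ac' (idx 6), next='c' -> output (6, 'c'), add 'acc' as idx 7


Encoded: [(0, 'c'), (1, 'a'), (0, 'a'), (2, 'a'), (1, 'c'), (3, 'c'), (6, 'c')]


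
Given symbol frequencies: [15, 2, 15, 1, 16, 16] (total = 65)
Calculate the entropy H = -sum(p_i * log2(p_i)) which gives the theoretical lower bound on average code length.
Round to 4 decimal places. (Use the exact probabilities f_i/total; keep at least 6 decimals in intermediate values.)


Per-symbol terms -p_i * log2(p_i) with p_i = f_i/65:
  p = 15/65 = 0.230769: log2(p) = -2.115477, -p*log2(p) = 0.488187
  p = 2/65 = 0.030769: log2(p) = -5.022368, -p*log2(p) = 0.154534
  p = 15/65 = 0.230769: log2(p) = -2.115477, -p*log2(p) = 0.488187
  p = 1/65 = 0.015385: log2(p) = -6.022368, -p*log2(p) = 0.092652
  p = 16/65 = 0.246154: log2(p) = -2.022368, -p*log2(p) = 0.497814
  p = 16/65 = 0.246154: log2(p) = -2.022368, -p*log2(p) = 0.497814
H = 0.488187 + 0.154534 + 0.488187 + 0.092652 + 0.497814 + 0.497814 = 2.219188

H = 2.2192 bits/symbol


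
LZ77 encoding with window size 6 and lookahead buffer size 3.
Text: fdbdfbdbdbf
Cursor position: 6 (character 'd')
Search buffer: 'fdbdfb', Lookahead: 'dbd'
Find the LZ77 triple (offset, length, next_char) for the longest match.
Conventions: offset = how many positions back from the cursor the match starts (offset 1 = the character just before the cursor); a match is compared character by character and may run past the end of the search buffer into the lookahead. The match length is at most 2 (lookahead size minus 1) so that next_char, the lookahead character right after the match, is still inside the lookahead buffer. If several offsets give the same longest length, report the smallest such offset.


Try each offset into the search buffer:
  offset=1 (pos 5, char 'b'): match length 0
  offset=2 (pos 4, char 'f'): match length 0
  offset=3 (pos 3, char 'd'): match length 1
  offset=4 (pos 2, char 'b'): match length 0
  offset=5 (pos 1, char 'd'): match length 2
  offset=6 (pos 0, char 'f'): match length 0
Longest match has length 2 at offset 5.
next_char = character at position 6 + 2 = 8 -> 'd'

Best match: offset=5, length=2 (matching 'db' starting at position 1)
LZ77 triple: (5, 2, 'd')


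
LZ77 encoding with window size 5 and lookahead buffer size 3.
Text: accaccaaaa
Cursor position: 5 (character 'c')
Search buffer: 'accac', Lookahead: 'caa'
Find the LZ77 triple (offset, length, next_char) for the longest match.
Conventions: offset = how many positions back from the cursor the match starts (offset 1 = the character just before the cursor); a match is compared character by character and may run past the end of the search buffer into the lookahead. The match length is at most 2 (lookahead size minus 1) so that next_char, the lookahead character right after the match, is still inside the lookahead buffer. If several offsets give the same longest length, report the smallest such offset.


Try each offset into the search buffer:
  offset=1 (pos 4, char 'c'): match length 1
  offset=2 (pos 3, char 'a'): match length 0
  offset=3 (pos 2, char 'c'): match length 2
  offset=4 (pos 1, char 'c'): match length 1
  offset=5 (pos 0, char 'a'): match length 0
Longest match has length 2 at offset 3.
next_char = character at position 5 + 2 = 7 -> 'a'

Best match: offset=3, length=2 (matching 'ca' starting at position 2)
LZ77 triple: (3, 2, 'a')


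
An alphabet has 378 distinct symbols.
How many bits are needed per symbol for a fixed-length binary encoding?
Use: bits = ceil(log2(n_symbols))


log2(378) = 8.5622
Bracket: 2^8 = 256 < 378 <= 2^9 = 512
So ceil(log2(378)) = 9

bits = ceil(log2(378)) = ceil(8.5622) = 9 bits


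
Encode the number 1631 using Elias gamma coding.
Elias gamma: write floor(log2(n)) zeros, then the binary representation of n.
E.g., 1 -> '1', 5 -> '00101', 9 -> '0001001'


num_bits = floor(log2(1631)) + 1 = 11
leading_zeros = num_bits - 1 = 10
binary(1631) = 11001011111

Elias gamma(1631) = '0000000000' + '11001011111' = 000000000011001011111 (21 bits)


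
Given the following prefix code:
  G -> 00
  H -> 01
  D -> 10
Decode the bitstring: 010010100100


Decoding step by step:
Bits 01 -> H
Bits 00 -> G
Bits 10 -> D
Bits 10 -> D
Bits 01 -> H
Bits 00 -> G


Decoded message: HGDDHG


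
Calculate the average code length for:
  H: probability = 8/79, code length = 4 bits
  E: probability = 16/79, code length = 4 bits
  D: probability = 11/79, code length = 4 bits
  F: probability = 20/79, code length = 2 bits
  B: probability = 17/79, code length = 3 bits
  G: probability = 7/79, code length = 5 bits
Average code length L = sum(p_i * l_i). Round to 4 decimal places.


Weighted contributions p_i * l_i:
  H: (8/79) * 4 = 32/79
  E: (16/79) * 4 = 64/79
  D: (11/79) * 4 = 44/79
  F: (20/79) * 2 = 40/79
  B: (17/79) * 3 = 51/79
  G: (7/79) * 5 = 35/79
Sum = (32 + 64 + 44 + 40 + 51 + 35)/79 = 266/79

L = 266/79 = 3.3671 bits/symbol


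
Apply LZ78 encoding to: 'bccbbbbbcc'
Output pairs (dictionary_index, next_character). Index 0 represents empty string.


LZ78 encoding steps:
Dictionary: {0: ''}
Step 1: w='' (idx 0), next='b' -> output (0, 'b'), add 'b' as idx 1
Step 2: w='' (idx 0), next='c' -> output (0, 'c'), add 'c' as idx 2
Step 3: w='c' (idx 2), next='b' -> output (2, 'b'), add 'cb' as idx 3
Step 4: w='b' (idx 1), next='b' -> output (1, 'b'), add 'bb' as idx 4
Step 5: w='bb' (idx 4), next='c' -> output (4, 'c'), add 'bbc' as idx 5
Step 6: w='c' (idx 2), end of input -> output (2, '')


Encoded: [(0, 'b'), (0, 'c'), (2, 'b'), (1, 'b'), (4, 'c'), (2, '')]


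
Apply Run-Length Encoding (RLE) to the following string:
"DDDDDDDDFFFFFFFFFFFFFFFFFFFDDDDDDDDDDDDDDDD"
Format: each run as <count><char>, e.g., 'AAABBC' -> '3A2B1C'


Scanning runs left to right:
  i=0: run of 'D' x 8 -> '8D'
  i=8: run of 'F' x 19 -> '19F'
  i=27: run of 'D' x 16 -> '16D'

RLE = 8D19F16D


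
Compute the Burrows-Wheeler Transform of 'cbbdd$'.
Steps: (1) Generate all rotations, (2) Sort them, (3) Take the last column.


Rotations (sorted):
  0: $cbbdd -> last char: d
  1: bbdd$c -> last char: c
  2: bdd$cb -> last char: b
  3: cbbdd$ -> last char: $
  4: d$cbbd -> last char: d
  5: dd$cbb -> last char: b


BWT = dcb$db


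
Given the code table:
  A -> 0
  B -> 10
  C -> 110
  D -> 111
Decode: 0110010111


Decoding:
0 -> A
110 -> C
0 -> A
10 -> B
111 -> D


Result: ACABD


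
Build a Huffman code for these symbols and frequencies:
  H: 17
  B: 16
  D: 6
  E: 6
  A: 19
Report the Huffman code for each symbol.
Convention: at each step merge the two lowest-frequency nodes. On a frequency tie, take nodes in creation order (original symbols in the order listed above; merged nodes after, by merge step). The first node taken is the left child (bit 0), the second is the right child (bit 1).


Huffman tree construction:
Step 1: Merge D(6) + E(6) = 12
Step 2: Merge (D+E)(12) + B(16) = 28
Step 3: Merge H(17) + A(19) = 36
Step 4: Merge ((D+E)+B)(28) + (H+A)(36) = 64
Read each symbol's code off the tree from the root (left child = 0, right child = 1).

Codes:
  H: 10 (length 2)
  B: 01 (length 2)
  D: 000 (length 3)
  E: 001 (length 3)
  A: 11 (length 2)
Average code length: 140/64 = 2.1875 bits/symbol


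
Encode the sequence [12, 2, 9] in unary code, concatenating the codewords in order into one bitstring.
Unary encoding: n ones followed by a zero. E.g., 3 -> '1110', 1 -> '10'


Encode each number as n ones followed by a terminating 0:
  12 -> 1111111111110 (13 bits)
  2 -> 110 (3 bits)
  9 -> 1111111110 (10 bits)
Total length = 13 + 3 + 10 = 26 bits.

Unary([12, 2, 9]) = 11111111111101101111111110 (26 bits)


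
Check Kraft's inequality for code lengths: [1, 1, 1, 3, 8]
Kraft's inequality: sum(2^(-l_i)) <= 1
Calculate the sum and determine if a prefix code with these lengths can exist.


Sum = 2^(-1) + 2^(-1) + 2^(-1) + 2^(-3) + 2^(-8)
    = 0.5 + 0.5 + 0.5 + 0.125 + 0.00390625
    = 417/256 = 1.62890625
Since 1.62890625 > 1, Kraft's inequality is NOT satisfied.
A prefix code with these lengths CANNOT exist.

Kraft sum = 1.62890625. Not satisfied.


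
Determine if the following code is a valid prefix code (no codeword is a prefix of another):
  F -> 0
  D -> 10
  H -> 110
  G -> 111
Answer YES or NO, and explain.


Checking each pair (does one codeword prefix another?):
  F='0' vs D='10': no prefix
  F='0' vs H='110': no prefix
  F='0' vs G='111': no prefix
  D='10' vs F='0': no prefix
  D='10' vs H='110': no prefix
  D='10' vs G='111': no prefix
  H='110' vs F='0': no prefix
  H='110' vs D='10': no prefix
  H='110' vs G='111': no prefix
  G='111' vs F='0': no prefix
  G='111' vs D='10': no prefix
  G='111' vs H='110': no prefix
No violation found over all pairs.

YES -- this is a valid prefix code. No codeword is a prefix of any other codeword.


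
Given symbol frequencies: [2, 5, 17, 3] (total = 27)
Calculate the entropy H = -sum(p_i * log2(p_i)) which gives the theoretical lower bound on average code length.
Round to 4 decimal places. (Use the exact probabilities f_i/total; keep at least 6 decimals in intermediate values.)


Per-symbol terms -p_i * log2(p_i) with p_i = f_i/27:
  p = 2/27 = 0.074074: log2(p) = -3.754888, -p*log2(p) = 0.278140
  p = 5/27 = 0.185185: log2(p) = -2.432959, -p*log2(p) = 0.450548
  p = 17/27 = 0.629630: log2(p) = -0.667425, -p*log2(p) = 0.420230
  p = 3/27 = 0.111111: log2(p) = -3.169925, -p*log2(p) = 0.352214
H = 0.278140 + 0.450548 + 0.420230 + 0.352214 = 1.501132

H = 1.5011 bits/symbol


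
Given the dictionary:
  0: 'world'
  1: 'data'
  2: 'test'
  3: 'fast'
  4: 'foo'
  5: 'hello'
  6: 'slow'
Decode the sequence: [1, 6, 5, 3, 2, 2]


Look up each index in the dictionary:
  1 -> 'data'
  6 -> 'slow'
  5 -> 'hello'
  3 -> 'fast'
  2 -> 'test'
  2 -> 'test'

Decoded: "data slow hello fast test test"


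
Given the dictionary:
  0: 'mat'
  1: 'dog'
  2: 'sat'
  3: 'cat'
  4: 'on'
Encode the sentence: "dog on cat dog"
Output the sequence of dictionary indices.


Look up each word in the dictionary:
  'dog' -> 1
  'on' -> 4
  'cat' -> 3
  'dog' -> 1

Encoded: [1, 4, 3, 1]


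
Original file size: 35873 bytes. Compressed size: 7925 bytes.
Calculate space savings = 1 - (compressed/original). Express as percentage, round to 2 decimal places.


ratio = compressed/original = 7925/35873 = 0.220918
savings = 1 - ratio = 1 - 0.220918 = 0.779082
as a percentage: 0.779082 * 100 = 77.91%

Space savings = 1 - 7925/35873 = 77.91%


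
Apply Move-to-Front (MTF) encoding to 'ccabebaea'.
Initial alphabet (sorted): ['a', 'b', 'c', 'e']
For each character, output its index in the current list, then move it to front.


MTF encoding:
'c': index 2 in ['a', 'b', 'c', 'e'] -> ['c', 'a', 'b', 'e']
'c': index 0 in ['c', 'a', 'b', 'e'] -> ['c', 'a', 'b', 'e']
'a': index 1 in ['c', 'a', 'b', 'e'] -> ['a', 'c', 'b', 'e']
'b': index 2 in ['a', 'c', 'b', 'e'] -> ['b', 'a', 'c', 'e']
'e': index 3 in ['b', 'a', 'c', 'e'] -> ['e', 'b', 'a', 'c']
'b': index 1 in ['e', 'b', 'a', 'c'] -> ['b', 'e', 'a', 'c']
'a': index 2 in ['b', 'e', 'a', 'c'] -> ['a', 'b', 'e', 'c']
'e': index 2 in ['a', 'b', 'e', 'c'] -> ['e', 'a', 'b', 'c']
'a': index 1 in ['e', 'a', 'b', 'c'] -> ['a', 'e', 'b', 'c']


Output: [2, 0, 1, 2, 3, 1, 2, 2, 1]


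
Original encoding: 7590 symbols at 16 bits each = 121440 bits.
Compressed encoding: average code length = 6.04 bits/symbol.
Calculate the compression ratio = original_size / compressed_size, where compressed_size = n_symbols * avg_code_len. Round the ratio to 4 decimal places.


original_size = n_symbols * orig_bits = 7590 * 16 = 121440 bits
compressed_size = n_symbols * avg_code_len = 7590 * 6.04 = 45843.6 bits
ratio = original_size / compressed_size = 121440 / 45843.6 = 2.649

Compression ratio = 2.649


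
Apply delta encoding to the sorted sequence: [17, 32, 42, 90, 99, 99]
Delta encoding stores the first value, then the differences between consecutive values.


First value: 17
Deltas:
  32 - 17 = 15
  42 - 32 = 10
  90 - 42 = 48
  99 - 90 = 9
  99 - 99 = 0


Delta encoded: [17, 15, 10, 48, 9, 0]
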